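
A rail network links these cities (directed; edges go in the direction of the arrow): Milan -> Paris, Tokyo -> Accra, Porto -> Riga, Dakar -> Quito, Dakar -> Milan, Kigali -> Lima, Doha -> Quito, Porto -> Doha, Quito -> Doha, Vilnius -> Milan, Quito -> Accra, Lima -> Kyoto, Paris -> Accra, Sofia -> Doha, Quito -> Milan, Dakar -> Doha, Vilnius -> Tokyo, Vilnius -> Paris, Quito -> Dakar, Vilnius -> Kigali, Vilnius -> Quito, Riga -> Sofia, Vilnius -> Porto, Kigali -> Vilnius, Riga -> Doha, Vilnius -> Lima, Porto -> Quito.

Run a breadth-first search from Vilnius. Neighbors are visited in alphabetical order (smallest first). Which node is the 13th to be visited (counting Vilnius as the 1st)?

Visit Vilnius; enqueue Kigali, Lima, Milan, Paris, Porto, Quito, Tokyo → queue [Kigali, Lima, Milan, Paris, Porto, Quito, Tokyo]
Visit Kigali → queue [Lima, Milan, Paris, Porto, Quito, Tokyo]
Visit Lima; enqueue Kyoto → queue [Milan, Paris, Porto, Quito, Tokyo, Kyoto]
Visit Milan → queue [Paris, Porto, Quito, Tokyo, Kyoto]
Visit Paris; enqueue Accra → queue [Porto, Quito, Tokyo, Kyoto, Accra]
Visit Porto; enqueue Doha, Riga → queue [Quito, Tokyo, Kyoto, Accra, Doha, Riga]
Visit Quito; enqueue Dakar → queue [Tokyo, Kyoto, Accra, Doha, Riga, Dakar]
Visit Tokyo → queue [Kyoto, Accra, Doha, Riga, Dakar]
Visit Kyoto → queue [Accra, Doha, Riga, Dakar]
Visit Accra → queue [Doha, Riga, Dakar]
Visit Doha → queue [Riga, Dakar]
Visit Riga; enqueue Sofia → queue [Dakar, Sofia]
Visit Dakar → queue [Sofia]
Visit Sofia → queue []

Visit order: Vilnius, Kigali, Lima, Milan, Paris, Porto, Quito, Tokyo, Kyoto, Accra, Doha, Riga, Dakar, Sofia

Dakar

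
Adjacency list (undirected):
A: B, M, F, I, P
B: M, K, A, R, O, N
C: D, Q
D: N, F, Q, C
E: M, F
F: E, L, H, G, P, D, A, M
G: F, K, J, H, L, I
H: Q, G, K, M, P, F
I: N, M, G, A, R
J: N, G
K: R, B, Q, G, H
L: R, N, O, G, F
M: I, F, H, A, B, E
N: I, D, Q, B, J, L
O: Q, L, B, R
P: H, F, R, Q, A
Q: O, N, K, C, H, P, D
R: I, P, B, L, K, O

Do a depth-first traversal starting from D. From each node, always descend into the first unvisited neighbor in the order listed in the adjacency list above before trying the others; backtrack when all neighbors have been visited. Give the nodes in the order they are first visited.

D -> N -> I -> M -> F -> E -> L -> R -> P -> H -> Q -> O -> B -> K -> G -> J -> A -> C

Visit D
D → N
N → I
I → M
M → F
F → E
F → L
L → R
R → P
P → H
H → Q
Q → O
O → B
B → K
K → G
G → J
B → A
Q → C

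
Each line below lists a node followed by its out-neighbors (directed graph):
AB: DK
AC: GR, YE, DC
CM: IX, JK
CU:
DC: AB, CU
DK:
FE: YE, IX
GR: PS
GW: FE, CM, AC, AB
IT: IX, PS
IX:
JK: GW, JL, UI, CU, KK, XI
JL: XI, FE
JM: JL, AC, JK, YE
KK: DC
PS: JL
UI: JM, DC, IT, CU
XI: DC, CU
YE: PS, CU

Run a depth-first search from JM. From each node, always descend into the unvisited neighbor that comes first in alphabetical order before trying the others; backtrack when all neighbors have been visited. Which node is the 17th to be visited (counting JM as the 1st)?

KK

Visit JM
JM → AC
AC → DC
DC → AB
AB → DK
DC → CU
AC → GR
GR → PS
PS → JL
JL → FE
FE → IX
FE → YE
JL → XI
JM → JK
JK → GW
GW → CM
JK → KK
JK → UI
UI → IT

Visit order: JM, AC, DC, AB, DK, CU, GR, PS, JL, FE, IX, YE, XI, JK, GW, CM, KK, UI, IT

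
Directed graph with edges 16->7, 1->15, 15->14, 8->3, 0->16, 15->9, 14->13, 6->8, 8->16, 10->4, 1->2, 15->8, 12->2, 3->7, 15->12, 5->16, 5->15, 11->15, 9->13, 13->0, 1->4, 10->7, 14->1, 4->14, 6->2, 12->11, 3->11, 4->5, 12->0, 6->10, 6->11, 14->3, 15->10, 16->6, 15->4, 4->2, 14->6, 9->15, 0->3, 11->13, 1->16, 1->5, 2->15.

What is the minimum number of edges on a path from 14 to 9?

3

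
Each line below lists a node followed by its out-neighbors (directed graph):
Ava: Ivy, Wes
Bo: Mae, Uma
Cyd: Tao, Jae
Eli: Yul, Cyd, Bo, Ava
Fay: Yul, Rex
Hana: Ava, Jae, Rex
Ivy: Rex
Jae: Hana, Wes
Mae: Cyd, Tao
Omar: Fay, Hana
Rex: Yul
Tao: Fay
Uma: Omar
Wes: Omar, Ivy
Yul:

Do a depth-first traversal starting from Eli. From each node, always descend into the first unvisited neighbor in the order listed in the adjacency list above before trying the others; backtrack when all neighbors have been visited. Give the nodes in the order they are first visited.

Eli → Yul → Cyd → Tao → Fay → Rex → Jae → Hana → Ava → Ivy → Wes → Omar → Bo → Mae → Uma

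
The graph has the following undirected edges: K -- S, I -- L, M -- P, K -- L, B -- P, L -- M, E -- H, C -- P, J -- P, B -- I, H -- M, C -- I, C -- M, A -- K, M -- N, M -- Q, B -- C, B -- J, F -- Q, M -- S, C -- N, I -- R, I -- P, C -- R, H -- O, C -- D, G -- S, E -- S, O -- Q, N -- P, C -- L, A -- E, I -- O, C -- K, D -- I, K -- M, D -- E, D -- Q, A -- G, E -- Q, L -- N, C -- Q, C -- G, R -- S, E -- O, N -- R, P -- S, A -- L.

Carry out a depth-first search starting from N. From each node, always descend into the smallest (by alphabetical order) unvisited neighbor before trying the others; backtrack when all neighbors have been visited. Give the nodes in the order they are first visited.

Visit N
N → C
C → B
B → I
I → D
D → E
E → A
A → G
G → S
S → K
K → L
L → M
M → H
H → O
O → Q
Q → F
M → P
P → J
S → R

N C B I D E A G S K L M H O Q F P J R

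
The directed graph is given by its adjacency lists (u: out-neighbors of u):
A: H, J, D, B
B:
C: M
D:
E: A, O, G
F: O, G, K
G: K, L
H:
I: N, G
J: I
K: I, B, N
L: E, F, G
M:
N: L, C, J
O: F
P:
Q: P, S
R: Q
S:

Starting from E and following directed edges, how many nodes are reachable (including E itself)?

15

BFS from E visits: E, A, G, O, B, D, H, J, K, L, F, I, N, C, M
Reachable nodes: 15 of 19 total.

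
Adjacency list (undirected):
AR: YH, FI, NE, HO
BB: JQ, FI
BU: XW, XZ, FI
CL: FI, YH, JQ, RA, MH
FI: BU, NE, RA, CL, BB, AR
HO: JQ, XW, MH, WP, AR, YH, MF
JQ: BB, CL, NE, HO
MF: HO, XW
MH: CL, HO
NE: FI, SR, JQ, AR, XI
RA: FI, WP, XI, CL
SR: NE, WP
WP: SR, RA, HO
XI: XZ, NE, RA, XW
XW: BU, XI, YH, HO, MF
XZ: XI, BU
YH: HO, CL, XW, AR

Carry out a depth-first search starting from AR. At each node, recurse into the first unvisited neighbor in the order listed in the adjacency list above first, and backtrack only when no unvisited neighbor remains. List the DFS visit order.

Visit AR
AR → YH
YH → HO
HO → JQ
JQ → BB
BB → FI
FI → BU
BU → XW
XW → XI
XI → XZ
XI → NE
NE → SR
SR → WP
WP → RA
RA → CL
CL → MH
XW → MF

AR, YH, HO, JQ, BB, FI, BU, XW, XI, XZ, NE, SR, WP, RA, CL, MH, MF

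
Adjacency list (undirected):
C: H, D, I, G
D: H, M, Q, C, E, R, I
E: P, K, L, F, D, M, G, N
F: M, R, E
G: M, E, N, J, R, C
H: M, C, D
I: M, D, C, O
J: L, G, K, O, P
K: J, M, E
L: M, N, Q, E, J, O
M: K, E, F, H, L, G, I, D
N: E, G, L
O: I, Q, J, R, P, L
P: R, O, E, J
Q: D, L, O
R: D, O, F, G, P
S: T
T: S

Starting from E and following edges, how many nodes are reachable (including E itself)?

16

BFS from E visits: E, P, K, L, F, D, M, G, N, R, O, J, Q, H, C, I
Reachable nodes: 16 of 18 total.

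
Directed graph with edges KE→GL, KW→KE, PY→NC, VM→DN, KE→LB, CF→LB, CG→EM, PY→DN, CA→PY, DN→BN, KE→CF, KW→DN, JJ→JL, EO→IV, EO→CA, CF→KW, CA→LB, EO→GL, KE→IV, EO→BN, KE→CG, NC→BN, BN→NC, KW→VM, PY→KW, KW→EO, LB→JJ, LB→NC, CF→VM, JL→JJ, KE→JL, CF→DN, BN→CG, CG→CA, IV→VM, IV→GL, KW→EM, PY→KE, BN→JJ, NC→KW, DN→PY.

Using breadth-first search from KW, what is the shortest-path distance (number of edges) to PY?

Level 0: KW
Level 1: DN, EM, EO, KE, VM
Level 2: BN, CA, CF, CG, GL, IV, JL, LB, PY
Level 3: JJ, NC
PY first appears at level 2.

2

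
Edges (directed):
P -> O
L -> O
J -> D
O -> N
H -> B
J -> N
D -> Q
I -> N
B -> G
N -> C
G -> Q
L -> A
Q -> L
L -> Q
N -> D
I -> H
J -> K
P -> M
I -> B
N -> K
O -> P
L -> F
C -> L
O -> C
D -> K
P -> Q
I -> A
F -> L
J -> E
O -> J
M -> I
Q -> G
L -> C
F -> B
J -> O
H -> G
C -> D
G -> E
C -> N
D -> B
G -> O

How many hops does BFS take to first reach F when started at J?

4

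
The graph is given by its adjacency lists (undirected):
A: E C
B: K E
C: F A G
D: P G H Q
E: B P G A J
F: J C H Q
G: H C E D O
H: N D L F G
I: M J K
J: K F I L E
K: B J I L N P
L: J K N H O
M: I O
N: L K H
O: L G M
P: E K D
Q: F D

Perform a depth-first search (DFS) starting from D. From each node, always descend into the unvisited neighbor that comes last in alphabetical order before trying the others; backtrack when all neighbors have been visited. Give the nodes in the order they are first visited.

D -> Q -> F -> J -> L -> O -> M -> I -> K -> P -> E -> G -> H -> N -> C -> A -> B

Visit D
D → Q
Q → F
F → J
J → L
L → O
O → M
M → I
I → K
K → P
P → E
E → G
G → H
H → N
G → C
C → A
E → B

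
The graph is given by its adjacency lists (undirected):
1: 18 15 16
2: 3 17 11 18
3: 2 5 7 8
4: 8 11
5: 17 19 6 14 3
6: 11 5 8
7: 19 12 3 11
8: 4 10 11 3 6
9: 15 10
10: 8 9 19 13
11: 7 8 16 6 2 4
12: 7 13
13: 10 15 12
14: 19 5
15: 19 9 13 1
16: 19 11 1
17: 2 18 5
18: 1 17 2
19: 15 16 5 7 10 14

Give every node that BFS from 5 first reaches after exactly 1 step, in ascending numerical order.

3, 6, 14, 17, 19

Level 0: 5
Level 1: 3, 6, 14, 17, 19
Level 2: 2, 7, 8, 10, 11, 15, 16, 18
Level 3: 1, 4, 9, 12, 13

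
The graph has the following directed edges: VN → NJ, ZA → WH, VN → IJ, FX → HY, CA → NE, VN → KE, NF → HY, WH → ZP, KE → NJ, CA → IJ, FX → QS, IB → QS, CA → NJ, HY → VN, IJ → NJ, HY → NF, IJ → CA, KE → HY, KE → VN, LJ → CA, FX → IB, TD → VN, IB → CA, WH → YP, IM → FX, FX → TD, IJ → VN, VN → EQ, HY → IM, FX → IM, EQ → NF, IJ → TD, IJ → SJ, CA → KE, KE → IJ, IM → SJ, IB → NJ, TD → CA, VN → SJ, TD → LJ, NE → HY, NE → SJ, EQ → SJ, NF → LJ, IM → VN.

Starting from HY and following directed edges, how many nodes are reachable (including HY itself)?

BFS from HY visits: HY, VN, NF, IM, SJ, NJ, KE, IJ, EQ, LJ, FX, TD, CA, QS, IB, NE
Reachable nodes: 16 of 20 total.

16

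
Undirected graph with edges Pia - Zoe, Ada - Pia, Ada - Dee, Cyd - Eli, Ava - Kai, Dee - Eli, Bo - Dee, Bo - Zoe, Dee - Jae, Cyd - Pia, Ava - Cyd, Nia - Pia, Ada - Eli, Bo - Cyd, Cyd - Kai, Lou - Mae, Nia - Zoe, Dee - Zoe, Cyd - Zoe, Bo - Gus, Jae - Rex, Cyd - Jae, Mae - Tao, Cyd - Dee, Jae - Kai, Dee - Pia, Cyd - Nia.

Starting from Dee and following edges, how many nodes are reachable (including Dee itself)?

BFS from Dee visits: Dee, Ada, Bo, Cyd, Eli, Jae, Pia, Zoe, Gus, Ava, Kai, Nia, Rex
Reachable nodes: 13 of 16 total.

13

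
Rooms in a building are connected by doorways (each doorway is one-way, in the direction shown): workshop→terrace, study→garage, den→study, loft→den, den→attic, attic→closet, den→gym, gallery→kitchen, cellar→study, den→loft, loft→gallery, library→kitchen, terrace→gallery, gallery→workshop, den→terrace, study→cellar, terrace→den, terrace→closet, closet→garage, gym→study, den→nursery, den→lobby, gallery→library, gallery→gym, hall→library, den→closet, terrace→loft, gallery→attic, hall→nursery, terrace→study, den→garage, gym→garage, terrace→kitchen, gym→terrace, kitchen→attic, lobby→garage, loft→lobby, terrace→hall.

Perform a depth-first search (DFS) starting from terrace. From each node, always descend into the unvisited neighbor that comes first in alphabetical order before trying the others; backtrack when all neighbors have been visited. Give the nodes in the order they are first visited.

terrace -> closet -> garage -> den -> attic -> gym -> study -> cellar -> lobby -> loft -> gallery -> kitchen -> library -> workshop -> nursery -> hall

Visit terrace
terrace → closet
closet → garage
terrace → den
den → attic
den → gym
gym → study
study → cellar
den → lobby
den → loft
loft → gallery
gallery → kitchen
gallery → library
gallery → workshop
den → nursery
terrace → hall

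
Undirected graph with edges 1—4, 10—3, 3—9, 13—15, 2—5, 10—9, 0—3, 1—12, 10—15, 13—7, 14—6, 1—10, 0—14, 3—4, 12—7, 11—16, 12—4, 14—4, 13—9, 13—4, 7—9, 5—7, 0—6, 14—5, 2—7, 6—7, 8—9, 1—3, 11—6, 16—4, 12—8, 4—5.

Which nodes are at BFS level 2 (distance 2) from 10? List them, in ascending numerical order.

Level 0: 10
Level 1: 1, 3, 9, 15
Level 2: 0, 4, 7, 8, 12, 13
Level 3: 2, 5, 6, 14, 16
Level 4: 11

0, 4, 7, 8, 12, 13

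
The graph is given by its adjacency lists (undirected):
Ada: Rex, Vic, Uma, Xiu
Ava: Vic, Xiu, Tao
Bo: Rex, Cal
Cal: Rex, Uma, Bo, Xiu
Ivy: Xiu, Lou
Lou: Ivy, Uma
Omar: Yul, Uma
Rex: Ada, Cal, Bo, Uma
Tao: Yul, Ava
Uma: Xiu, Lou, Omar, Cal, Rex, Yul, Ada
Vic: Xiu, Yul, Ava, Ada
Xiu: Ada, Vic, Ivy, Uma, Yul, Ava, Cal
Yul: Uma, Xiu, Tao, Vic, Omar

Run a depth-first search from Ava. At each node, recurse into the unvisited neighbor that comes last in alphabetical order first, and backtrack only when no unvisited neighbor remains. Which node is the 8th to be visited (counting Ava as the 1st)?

Cal

Visit Ava
Ava → Xiu
Xiu → Yul
Yul → Vic
Vic → Ada
Ada → Uma
Uma → Rex
Rex → Cal
Cal → Bo
Uma → Omar
Uma → Lou
Lou → Ivy
Yul → Tao

Visit order: Ava, Xiu, Yul, Vic, Ada, Uma, Rex, Cal, Bo, Omar, Lou, Ivy, Tao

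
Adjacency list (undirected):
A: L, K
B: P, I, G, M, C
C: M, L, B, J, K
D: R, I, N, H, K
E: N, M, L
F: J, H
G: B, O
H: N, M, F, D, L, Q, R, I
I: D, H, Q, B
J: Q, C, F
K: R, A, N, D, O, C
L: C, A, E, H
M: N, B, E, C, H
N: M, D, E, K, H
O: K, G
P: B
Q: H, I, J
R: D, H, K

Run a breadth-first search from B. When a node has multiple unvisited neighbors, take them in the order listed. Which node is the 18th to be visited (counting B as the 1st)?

A

Visit B; enqueue P, I, G, M, C → queue [P, I, G, M, C]
Visit P → queue [I, G, M, C]
Visit I; enqueue D, H, Q → queue [G, M, C, D, H, Q]
Visit G; enqueue O → queue [M, C, D, H, Q, O]
Visit M; enqueue N, E → queue [C, D, H, Q, O, N, E]
Visit C; enqueue L, J, K → queue [D, H, Q, O, N, E, L, J, K]
Visit D; enqueue R → queue [H, Q, O, N, E, L, J, K, R]
Visit H; enqueue F → queue [Q, O, N, E, L, J, K, R, F]
Visit Q → queue [O, N, E, L, J, K, R, F]
Visit O → queue [N, E, L, J, K, R, F]
Visit N → queue [E, L, J, K, R, F]
Visit E → queue [L, J, K, R, F]
Visit L; enqueue A → queue [J, K, R, F, A]
Visit J → queue [K, R, F, A]
Visit K → queue [R, F, A]
Visit R → queue [F, A]
Visit F → queue [A]
Visit A → queue []

Visit order: B, P, I, G, M, C, D, H, Q, O, N, E, L, J, K, R, F, A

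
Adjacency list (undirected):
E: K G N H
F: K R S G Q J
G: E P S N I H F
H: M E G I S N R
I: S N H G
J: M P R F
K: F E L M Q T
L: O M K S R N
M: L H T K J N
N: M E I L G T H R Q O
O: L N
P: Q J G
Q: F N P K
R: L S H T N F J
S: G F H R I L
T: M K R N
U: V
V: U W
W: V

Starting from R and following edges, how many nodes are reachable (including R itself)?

16

BFS from R visits: R, F, H, J, L, N, S, T, G, K, Q, E, I, M, P, O
Reachable nodes: 16 of 19 total.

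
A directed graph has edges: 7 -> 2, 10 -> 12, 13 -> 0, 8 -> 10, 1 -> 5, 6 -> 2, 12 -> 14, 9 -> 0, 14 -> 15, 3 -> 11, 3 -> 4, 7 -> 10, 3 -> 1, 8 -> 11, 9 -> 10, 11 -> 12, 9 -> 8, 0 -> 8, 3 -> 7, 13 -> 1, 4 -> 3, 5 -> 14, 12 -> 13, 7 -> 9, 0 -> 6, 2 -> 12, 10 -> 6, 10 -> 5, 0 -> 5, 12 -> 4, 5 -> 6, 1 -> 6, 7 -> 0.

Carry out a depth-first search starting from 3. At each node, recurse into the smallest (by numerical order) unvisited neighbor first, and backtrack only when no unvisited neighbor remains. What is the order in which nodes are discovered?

3, 1, 5, 6, 2, 12, 4, 13, 0, 8, 10, 11, 14, 15, 7, 9

Visit 3
3 → 1
1 → 5
5 → 6
6 → 2
2 → 12
12 → 4
12 → 13
13 → 0
0 → 8
8 → 10
8 → 11
12 → 14
14 → 15
3 → 7
7 → 9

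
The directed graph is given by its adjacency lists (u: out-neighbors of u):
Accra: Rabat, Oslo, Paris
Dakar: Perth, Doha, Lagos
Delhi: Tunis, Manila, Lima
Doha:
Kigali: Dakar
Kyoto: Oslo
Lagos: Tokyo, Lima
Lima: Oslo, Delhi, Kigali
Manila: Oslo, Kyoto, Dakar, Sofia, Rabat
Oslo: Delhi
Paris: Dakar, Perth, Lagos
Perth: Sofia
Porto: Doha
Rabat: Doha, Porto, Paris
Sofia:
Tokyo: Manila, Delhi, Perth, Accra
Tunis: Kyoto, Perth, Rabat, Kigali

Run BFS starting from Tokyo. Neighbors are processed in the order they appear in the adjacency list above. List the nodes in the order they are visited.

Tokyo -> Manila -> Delhi -> Perth -> Accra -> Oslo -> Kyoto -> Dakar -> Sofia -> Rabat -> Tunis -> Lima -> Paris -> Doha -> Lagos -> Porto -> Kigali

Visit Tokyo; enqueue Manila, Delhi, Perth, Accra → queue [Manila, Delhi, Perth, Accra]
Visit Manila; enqueue Oslo, Kyoto, Dakar, Sofia, Rabat → queue [Delhi, Perth, Accra, Oslo, Kyoto, Dakar, Sofia, Rabat]
Visit Delhi; enqueue Tunis, Lima → queue [Perth, Accra, Oslo, Kyoto, Dakar, Sofia, Rabat, Tunis, Lima]
Visit Perth → queue [Accra, Oslo, Kyoto, Dakar, Sofia, Rabat, Tunis, Lima]
Visit Accra; enqueue Paris → queue [Oslo, Kyoto, Dakar, Sofia, Rabat, Tunis, Lima, Paris]
Visit Oslo → queue [Kyoto, Dakar, Sofia, Rabat, Tunis, Lima, Paris]
Visit Kyoto → queue [Dakar, Sofia, Rabat, Tunis, Lima, Paris]
Visit Dakar; enqueue Doha, Lagos → queue [Sofia, Rabat, Tunis, Lima, Paris, Doha, Lagos]
Visit Sofia → queue [Rabat, Tunis, Lima, Paris, Doha, Lagos]
Visit Rabat; enqueue Porto → queue [Tunis, Lima, Paris, Doha, Lagos, Porto]
Visit Tunis; enqueue Kigali → queue [Lima, Paris, Doha, Lagos, Porto, Kigali]
Visit Lima → queue [Paris, Doha, Lagos, Porto, Kigali]
Visit Paris → queue [Doha, Lagos, Porto, Kigali]
Visit Doha → queue [Lagos, Porto, Kigali]
Visit Lagos → queue [Porto, Kigali]
Visit Porto → queue [Kigali]
Visit Kigali → queue []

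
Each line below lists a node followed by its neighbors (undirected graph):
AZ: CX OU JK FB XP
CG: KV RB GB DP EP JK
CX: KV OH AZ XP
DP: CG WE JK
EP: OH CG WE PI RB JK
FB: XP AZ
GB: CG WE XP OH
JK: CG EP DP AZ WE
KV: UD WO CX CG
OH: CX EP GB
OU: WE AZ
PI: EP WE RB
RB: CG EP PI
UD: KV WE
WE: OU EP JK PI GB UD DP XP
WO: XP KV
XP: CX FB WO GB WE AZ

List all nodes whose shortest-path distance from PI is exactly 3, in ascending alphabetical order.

AZ, CX, FB, KV, WO

Level 0: PI
Level 1: EP, RB, WE
Level 2: CG, DP, GB, JK, OH, OU, UD, XP
Level 3: AZ, CX, FB, KV, WO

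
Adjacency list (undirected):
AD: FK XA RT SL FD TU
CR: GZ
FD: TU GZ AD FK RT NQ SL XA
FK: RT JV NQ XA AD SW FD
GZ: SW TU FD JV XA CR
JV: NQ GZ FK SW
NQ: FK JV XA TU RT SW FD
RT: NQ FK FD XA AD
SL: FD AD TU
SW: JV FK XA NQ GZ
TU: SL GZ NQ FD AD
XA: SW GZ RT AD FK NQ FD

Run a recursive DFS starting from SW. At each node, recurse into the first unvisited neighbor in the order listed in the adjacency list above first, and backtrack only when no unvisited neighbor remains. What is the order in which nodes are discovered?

SW → JV → NQ → FK → RT → FD → TU → SL → AD → XA → GZ → CR

Visit SW
SW → JV
JV → NQ
NQ → FK
FK → RT
RT → FD
FD → TU
TU → SL
SL → AD
AD → XA
XA → GZ
GZ → CR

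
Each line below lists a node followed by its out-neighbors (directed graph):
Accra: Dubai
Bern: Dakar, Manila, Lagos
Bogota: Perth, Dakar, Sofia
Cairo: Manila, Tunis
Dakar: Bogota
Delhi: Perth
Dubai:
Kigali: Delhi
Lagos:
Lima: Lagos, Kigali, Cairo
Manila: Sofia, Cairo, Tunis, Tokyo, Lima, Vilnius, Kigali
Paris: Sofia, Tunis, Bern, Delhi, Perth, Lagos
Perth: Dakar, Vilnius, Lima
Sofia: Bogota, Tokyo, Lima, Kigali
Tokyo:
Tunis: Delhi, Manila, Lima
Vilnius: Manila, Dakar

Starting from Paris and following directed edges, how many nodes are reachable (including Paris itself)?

15

BFS from Paris visits: Paris, Tunis, Sofia, Perth, Lagos, Delhi, Bern, Manila, Lima, Tokyo, Kigali, Bogota, Vilnius, Dakar, Cairo
Reachable nodes: 15 of 17 total.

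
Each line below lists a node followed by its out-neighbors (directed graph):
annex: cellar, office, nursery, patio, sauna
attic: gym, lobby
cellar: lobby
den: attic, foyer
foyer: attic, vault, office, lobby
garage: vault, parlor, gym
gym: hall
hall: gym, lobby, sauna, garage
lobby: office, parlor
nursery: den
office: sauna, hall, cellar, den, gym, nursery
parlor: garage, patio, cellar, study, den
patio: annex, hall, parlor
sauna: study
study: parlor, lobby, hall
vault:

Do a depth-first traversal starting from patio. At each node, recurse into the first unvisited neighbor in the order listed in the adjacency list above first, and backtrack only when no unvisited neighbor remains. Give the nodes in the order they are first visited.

patio, annex, cellar, lobby, office, sauna, study, parlor, garage, vault, gym, hall, den, attic, foyer, nursery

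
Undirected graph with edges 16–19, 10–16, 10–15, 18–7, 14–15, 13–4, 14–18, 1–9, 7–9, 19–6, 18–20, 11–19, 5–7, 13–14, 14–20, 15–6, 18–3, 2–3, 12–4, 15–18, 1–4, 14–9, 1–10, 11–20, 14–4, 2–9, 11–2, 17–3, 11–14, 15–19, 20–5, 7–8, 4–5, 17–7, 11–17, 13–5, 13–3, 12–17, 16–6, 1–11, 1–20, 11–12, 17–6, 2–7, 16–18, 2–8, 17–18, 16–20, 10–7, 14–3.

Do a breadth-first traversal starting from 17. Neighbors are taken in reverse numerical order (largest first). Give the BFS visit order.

17 18 12 11 7 6 3 20 16 15 14 4 19 2 1 10 9 8 5 13

Visit 17; enqueue 18, 12, 11, 7, 6, 3 → queue [18, 12, 11, 7, 6, 3]
Visit 18; enqueue 20, 16, 15, 14 → queue [12, 11, 7, 6, 3, 20, 16, 15, 14]
Visit 12; enqueue 4 → queue [11, 7, 6, 3, 20, 16, 15, 14, 4]
Visit 11; enqueue 19, 2, 1 → queue [7, 6, 3, 20, 16, 15, 14, 4, 19, 2, 1]
Visit 7; enqueue 10, 9, 8, 5 → queue [6, 3, 20, 16, 15, 14, 4, 19, 2, 1, 10, 9, 8, 5]
Visit 6 → queue [3, 20, 16, 15, 14, 4, 19, 2, 1, 10, 9, 8, 5]
Visit 3; enqueue 13 → queue [20, 16, 15, 14, 4, 19, 2, 1, 10, 9, 8, 5, 13]
Visit 20 → queue [16, 15, 14, 4, 19, 2, 1, 10, 9, 8, 5, 13]
Visit 16 → queue [15, 14, 4, 19, 2, 1, 10, 9, 8, 5, 13]
Visit 15 → queue [14, 4, 19, 2, 1, 10, 9, 8, 5, 13]
Visit 14 → queue [4, 19, 2, 1, 10, 9, 8, 5, 13]
Visit 4 → queue [19, 2, 1, 10, 9, 8, 5, 13]
Visit 19 → queue [2, 1, 10, 9, 8, 5, 13]
Visit 2 → queue [1, 10, 9, 8, 5, 13]
Visit 1 → queue [10, 9, 8, 5, 13]
Visit 10 → queue [9, 8, 5, 13]
Visit 9 → queue [8, 5, 13]
Visit 8 → queue [5, 13]
Visit 5 → queue [13]
Visit 13 → queue []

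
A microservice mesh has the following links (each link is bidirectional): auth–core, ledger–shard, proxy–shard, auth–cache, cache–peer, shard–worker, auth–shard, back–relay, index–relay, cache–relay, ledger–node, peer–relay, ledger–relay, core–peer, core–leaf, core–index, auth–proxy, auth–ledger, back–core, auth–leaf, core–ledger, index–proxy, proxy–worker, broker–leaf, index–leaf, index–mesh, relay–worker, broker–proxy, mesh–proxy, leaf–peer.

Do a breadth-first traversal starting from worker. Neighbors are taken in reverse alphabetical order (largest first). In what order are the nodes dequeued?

Visit worker; enqueue shard, relay, proxy → queue [shard, relay, proxy]
Visit shard; enqueue ledger, auth → queue [relay, proxy, ledger, auth]
Visit relay; enqueue peer, index, cache, back → queue [proxy, ledger, auth, peer, index, cache, back]
Visit proxy; enqueue mesh, broker → queue [ledger, auth, peer, index, cache, back, mesh, broker]
Visit ledger; enqueue node, core → queue [auth, peer, index, cache, back, mesh, broker, node, core]
Visit auth; enqueue leaf → queue [peer, index, cache, back, mesh, broker, node, core, leaf]
Visit peer → queue [index, cache, back, mesh, broker, node, core, leaf]
Visit index → queue [cache, back, mesh, broker, node, core, leaf]
Visit cache → queue [back, mesh, broker, node, core, leaf]
Visit back → queue [mesh, broker, node, core, leaf]
Visit mesh → queue [broker, node, core, leaf]
Visit broker → queue [node, core, leaf]
Visit node → queue [core, leaf]
Visit core → queue [leaf]
Visit leaf → queue []

worker → shard → relay → proxy → ledger → auth → peer → index → cache → back → mesh → broker → node → core → leaf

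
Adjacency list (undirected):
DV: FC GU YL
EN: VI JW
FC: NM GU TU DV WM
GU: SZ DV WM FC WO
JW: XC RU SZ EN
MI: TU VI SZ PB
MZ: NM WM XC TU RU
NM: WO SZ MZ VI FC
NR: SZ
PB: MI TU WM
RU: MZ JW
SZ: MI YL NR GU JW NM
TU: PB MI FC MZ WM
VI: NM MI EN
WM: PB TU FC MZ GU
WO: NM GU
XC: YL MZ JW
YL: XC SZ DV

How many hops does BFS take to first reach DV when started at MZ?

3

Level 0: MZ
Level 1: NM, RU, TU, WM, XC
Level 2: FC, GU, JW, MI, PB, SZ, VI, WO, YL
Level 3: DV, EN, NR
DV first appears at level 3.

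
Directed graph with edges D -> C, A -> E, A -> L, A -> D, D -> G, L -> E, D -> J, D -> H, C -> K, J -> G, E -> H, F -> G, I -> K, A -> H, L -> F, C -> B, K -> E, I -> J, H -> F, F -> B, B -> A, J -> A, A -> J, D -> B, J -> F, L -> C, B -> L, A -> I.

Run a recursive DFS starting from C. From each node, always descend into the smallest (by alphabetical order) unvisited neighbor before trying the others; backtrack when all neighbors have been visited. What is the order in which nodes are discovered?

C → B → A → D → G → H → F → J → E → I → K → L

Visit C
C → B
B → A
A → D
D → G
D → H
H → F
D → J
A → E
A → I
I → K
A → L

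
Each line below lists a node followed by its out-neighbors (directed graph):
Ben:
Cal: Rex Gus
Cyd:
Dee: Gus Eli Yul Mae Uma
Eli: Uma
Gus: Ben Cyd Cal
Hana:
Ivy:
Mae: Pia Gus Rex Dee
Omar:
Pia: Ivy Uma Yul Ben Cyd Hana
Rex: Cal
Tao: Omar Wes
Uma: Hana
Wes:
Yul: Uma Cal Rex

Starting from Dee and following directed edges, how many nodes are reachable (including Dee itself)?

13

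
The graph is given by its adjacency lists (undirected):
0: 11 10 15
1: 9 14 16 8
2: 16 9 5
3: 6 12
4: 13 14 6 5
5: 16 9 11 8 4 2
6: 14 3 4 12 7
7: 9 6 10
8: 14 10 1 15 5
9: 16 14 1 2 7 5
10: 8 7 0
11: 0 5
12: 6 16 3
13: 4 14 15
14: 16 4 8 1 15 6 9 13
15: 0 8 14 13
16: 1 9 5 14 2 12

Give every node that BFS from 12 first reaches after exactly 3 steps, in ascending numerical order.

Level 0: 12
Level 1: 3, 6, 16
Level 2: 1, 2, 4, 5, 7, 9, 14
Level 3: 8, 10, 11, 13, 15
Level 4: 0

8, 10, 11, 13, 15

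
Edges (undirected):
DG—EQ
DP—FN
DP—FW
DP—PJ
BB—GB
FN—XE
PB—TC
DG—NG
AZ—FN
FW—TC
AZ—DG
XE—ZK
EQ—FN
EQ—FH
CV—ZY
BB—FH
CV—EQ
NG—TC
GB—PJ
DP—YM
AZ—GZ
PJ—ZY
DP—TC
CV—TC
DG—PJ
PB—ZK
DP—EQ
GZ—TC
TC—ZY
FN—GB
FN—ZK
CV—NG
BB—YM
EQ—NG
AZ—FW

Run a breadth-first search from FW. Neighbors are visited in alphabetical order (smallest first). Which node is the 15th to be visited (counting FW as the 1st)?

GB

Visit FW; enqueue AZ, DP, TC → queue [AZ, DP, TC]
Visit AZ; enqueue DG, FN, GZ → queue [DP, TC, DG, FN, GZ]
Visit DP; enqueue EQ, PJ, YM → queue [TC, DG, FN, GZ, EQ, PJ, YM]
Visit TC; enqueue CV, NG, PB, ZY → queue [DG, FN, GZ, EQ, PJ, YM, CV, NG, PB, ZY]
Visit DG → queue [FN, GZ, EQ, PJ, YM, CV, NG, PB, ZY]
Visit FN; enqueue GB, XE, ZK → queue [GZ, EQ, PJ, YM, CV, NG, PB, ZY, GB, XE, ZK]
Visit GZ → queue [EQ, PJ, YM, CV, NG, PB, ZY, GB, XE, ZK]
Visit EQ; enqueue FH → queue [PJ, YM, CV, NG, PB, ZY, GB, XE, ZK, FH]
Visit PJ → queue [YM, CV, NG, PB, ZY, GB, XE, ZK, FH]
Visit YM; enqueue BB → queue [CV, NG, PB, ZY, GB, XE, ZK, FH, BB]
Visit CV → queue [NG, PB, ZY, GB, XE, ZK, FH, BB]
Visit NG → queue [PB, ZY, GB, XE, ZK, FH, BB]
Visit PB → queue [ZY, GB, XE, ZK, FH, BB]
Visit ZY → queue [GB, XE, ZK, FH, BB]
Visit GB → queue [XE, ZK, FH, BB]
Visit XE → queue [ZK, FH, BB]
Visit ZK → queue [FH, BB]
Visit FH → queue [BB]
Visit BB → queue []

Visit order: FW, AZ, DP, TC, DG, FN, GZ, EQ, PJ, YM, CV, NG, PB, ZY, GB, XE, ZK, FH, BB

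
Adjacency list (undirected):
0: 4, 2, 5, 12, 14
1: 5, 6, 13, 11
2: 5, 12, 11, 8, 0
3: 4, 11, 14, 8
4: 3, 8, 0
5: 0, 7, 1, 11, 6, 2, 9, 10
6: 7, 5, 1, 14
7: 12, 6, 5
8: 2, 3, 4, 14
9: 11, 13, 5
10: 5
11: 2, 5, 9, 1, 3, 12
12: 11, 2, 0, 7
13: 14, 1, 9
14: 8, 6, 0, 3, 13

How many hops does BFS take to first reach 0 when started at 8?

Level 0: 8
Level 1: 2, 3, 4, 14
Level 2: 0, 5, 6, 11, 12, 13
Level 3: 1, 7, 9, 10
0 first appears at level 2.

2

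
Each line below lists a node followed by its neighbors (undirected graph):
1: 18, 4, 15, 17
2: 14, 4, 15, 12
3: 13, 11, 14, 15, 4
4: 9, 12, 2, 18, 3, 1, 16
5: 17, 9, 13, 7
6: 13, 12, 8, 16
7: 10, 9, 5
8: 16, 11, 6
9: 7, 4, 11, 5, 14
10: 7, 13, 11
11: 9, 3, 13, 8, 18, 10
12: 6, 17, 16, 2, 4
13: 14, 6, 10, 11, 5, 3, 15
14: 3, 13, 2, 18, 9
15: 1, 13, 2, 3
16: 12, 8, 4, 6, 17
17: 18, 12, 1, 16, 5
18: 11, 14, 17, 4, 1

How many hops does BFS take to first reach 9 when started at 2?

2

Level 0: 2
Level 1: 4, 12, 14, 15
Level 2: 1, 3, 6, 9, 13, 16, 17, 18
Level 3: 5, 7, 8, 10, 11
9 first appears at level 2.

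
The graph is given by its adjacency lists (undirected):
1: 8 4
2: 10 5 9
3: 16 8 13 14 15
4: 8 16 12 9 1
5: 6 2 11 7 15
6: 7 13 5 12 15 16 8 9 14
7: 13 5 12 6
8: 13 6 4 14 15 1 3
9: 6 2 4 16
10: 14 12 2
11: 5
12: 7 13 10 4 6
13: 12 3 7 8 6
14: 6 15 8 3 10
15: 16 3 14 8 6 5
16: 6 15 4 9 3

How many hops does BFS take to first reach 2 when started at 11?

2

Level 0: 11
Level 1: 5
Level 2: 2, 6, 7, 15
Level 3: 3, 8, 9, 10, 12, 13, 14, 16
Level 4: 1, 4
2 first appears at level 2.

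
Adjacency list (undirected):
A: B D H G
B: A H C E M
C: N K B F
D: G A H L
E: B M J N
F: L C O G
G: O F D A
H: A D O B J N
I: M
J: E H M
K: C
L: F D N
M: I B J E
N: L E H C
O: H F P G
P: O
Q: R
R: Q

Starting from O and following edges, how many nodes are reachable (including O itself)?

16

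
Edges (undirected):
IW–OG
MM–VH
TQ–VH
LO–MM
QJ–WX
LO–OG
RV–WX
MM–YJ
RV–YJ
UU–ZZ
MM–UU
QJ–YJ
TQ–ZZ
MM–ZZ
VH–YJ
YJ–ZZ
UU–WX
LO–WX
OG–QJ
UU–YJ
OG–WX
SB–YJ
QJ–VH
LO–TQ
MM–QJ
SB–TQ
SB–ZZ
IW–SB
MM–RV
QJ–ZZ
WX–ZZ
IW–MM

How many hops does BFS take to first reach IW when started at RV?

Level 0: RV
Level 1: MM, WX, YJ
Level 2: IW, LO, OG, QJ, SB, UU, VH, ZZ
Level 3: TQ
IW first appears at level 2.

2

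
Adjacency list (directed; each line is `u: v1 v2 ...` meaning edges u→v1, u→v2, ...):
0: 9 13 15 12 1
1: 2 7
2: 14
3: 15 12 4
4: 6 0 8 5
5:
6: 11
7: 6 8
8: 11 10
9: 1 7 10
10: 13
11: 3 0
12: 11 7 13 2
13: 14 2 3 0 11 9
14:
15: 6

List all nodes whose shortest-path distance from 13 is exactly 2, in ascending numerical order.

Level 0: 13
Level 1: 0, 2, 3, 9, 11, 14
Level 2: 1, 4, 7, 10, 12, 15
Level 3: 5, 6, 8

1, 4, 7, 10, 12, 15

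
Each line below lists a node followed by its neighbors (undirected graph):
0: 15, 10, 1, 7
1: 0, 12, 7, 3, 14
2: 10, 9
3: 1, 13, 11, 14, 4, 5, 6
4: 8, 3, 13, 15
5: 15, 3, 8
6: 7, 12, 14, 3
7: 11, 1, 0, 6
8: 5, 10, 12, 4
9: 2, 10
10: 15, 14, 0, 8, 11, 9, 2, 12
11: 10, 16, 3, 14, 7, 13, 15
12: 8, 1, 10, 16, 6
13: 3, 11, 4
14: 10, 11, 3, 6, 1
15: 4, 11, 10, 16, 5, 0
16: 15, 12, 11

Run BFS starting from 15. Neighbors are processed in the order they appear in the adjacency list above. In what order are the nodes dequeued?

15 -> 4 -> 11 -> 10 -> 16 -> 5 -> 0 -> 8 -> 3 -> 13 -> 14 -> 7 -> 9 -> 2 -> 12 -> 1 -> 6

Visit 15; enqueue 4, 11, 10, 16, 5, 0 → queue [4, 11, 10, 16, 5, 0]
Visit 4; enqueue 8, 3, 13 → queue [11, 10, 16, 5, 0, 8, 3, 13]
Visit 11; enqueue 14, 7 → queue [10, 16, 5, 0, 8, 3, 13, 14, 7]
Visit 10; enqueue 9, 2, 12 → queue [16, 5, 0, 8, 3, 13, 14, 7, 9, 2, 12]
Visit 16 → queue [5, 0, 8, 3, 13, 14, 7, 9, 2, 12]
Visit 5 → queue [0, 8, 3, 13, 14, 7, 9, 2, 12]
Visit 0; enqueue 1 → queue [8, 3, 13, 14, 7, 9, 2, 12, 1]
Visit 8 → queue [3, 13, 14, 7, 9, 2, 12, 1]
Visit 3; enqueue 6 → queue [13, 14, 7, 9, 2, 12, 1, 6]
Visit 13 → queue [14, 7, 9, 2, 12, 1, 6]
Visit 14 → queue [7, 9, 2, 12, 1, 6]
Visit 7 → queue [9, 2, 12, 1, 6]
Visit 9 → queue [2, 12, 1, 6]
Visit 2 → queue [12, 1, 6]
Visit 12 → queue [1, 6]
Visit 1 → queue [6]
Visit 6 → queue []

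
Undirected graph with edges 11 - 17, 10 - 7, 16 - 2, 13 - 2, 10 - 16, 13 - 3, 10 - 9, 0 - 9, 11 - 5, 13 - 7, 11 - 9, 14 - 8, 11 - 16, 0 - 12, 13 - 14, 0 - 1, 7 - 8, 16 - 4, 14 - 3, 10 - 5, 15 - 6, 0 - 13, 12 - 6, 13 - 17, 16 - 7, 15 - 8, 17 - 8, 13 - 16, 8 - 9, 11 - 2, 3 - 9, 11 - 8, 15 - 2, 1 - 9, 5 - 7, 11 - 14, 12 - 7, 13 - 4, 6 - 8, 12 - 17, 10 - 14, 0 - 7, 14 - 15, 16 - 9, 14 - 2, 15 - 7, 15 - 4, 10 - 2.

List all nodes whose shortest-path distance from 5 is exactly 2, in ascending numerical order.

0, 2, 8, 9, 12, 13, 14, 15, 16, 17

Level 0: 5
Level 1: 7, 10, 11
Level 2: 0, 2, 8, 9, 12, 13, 14, 15, 16, 17
Level 3: 1, 3, 4, 6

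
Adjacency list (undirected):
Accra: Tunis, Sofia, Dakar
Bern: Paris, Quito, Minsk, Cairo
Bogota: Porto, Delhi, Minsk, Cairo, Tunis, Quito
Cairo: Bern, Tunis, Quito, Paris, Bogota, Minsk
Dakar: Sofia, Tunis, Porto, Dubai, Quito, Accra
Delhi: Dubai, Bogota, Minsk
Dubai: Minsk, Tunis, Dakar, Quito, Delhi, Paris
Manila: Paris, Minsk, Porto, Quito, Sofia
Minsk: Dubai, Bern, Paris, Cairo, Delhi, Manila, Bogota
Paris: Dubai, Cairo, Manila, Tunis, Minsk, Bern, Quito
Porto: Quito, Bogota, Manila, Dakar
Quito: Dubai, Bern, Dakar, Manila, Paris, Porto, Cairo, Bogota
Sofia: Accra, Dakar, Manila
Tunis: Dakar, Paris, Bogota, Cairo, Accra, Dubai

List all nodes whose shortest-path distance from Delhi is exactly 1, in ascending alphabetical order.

Bogota, Dubai, Minsk

Level 0: Delhi
Level 1: Bogota, Dubai, Minsk
Level 2: Bern, Cairo, Dakar, Manila, Paris, Porto, Quito, Tunis
Level 3: Accra, Sofia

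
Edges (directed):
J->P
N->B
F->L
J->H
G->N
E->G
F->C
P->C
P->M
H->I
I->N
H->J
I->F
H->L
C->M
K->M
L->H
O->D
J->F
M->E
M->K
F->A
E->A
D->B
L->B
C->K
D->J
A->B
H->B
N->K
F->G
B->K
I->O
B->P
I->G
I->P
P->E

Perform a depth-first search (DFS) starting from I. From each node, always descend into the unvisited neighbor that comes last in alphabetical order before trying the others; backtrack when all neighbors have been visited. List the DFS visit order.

Visit I
I → P
P → M
M → K
M → E
E → G
G → N
N → B
E → A
P → C
I → O
O → D
D → J
J → H
H → L
J → F

I -> P -> M -> K -> E -> G -> N -> B -> A -> C -> O -> D -> J -> H -> L -> F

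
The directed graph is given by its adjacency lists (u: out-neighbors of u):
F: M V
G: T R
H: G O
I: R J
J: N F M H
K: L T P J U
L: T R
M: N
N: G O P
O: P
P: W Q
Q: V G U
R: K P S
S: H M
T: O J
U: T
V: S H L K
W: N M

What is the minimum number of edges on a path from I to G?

Level 0: I
Level 1: J, R
Level 2: F, H, K, M, N, P, S
Level 3: G, L, O, Q, T, U, V, W
G first appears at level 3.

3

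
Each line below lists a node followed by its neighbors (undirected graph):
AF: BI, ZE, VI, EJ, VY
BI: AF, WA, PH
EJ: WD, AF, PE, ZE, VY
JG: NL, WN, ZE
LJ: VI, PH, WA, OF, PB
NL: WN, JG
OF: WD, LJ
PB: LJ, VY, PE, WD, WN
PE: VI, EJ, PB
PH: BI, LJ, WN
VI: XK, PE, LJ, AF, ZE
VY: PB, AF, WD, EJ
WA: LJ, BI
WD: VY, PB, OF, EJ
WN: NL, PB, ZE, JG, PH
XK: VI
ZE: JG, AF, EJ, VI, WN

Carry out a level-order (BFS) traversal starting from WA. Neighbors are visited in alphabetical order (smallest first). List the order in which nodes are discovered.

WA → BI → LJ → AF → PH → OF → PB → VI → EJ → VY → ZE → WN → WD → PE → XK → JG → NL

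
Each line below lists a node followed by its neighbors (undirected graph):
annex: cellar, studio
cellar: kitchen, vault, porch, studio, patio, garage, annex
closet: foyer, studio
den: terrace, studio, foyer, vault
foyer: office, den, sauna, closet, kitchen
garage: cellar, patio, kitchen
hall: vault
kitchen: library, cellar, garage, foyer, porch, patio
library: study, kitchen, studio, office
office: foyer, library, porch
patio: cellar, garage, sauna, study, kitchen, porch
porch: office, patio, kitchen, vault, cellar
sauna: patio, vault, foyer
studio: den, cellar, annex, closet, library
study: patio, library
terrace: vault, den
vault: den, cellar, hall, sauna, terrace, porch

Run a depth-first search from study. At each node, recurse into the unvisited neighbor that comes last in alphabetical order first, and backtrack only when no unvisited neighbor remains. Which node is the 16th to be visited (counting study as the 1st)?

closet

Visit study
study → patio
patio → sauna
sauna → vault
vault → terrace
terrace → den
den → studio
studio → library
library → office
office → porch
porch → kitchen
kitchen → garage
garage → cellar
cellar → annex
kitchen → foyer
foyer → closet
vault → hall

Visit order: study, patio, sauna, vault, terrace, den, studio, library, office, porch, kitchen, garage, cellar, annex, foyer, closet, hall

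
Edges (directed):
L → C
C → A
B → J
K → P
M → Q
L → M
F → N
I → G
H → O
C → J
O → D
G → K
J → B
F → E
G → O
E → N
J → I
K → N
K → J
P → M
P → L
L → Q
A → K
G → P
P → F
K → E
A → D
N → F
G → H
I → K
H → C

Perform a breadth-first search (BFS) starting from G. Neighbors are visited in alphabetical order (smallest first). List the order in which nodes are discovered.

Visit G; enqueue H, K, O, P → queue [H, K, O, P]
Visit H; enqueue C → queue [K, O, P, C]
Visit K; enqueue E, J, N → queue [O, P, C, E, J, N]
Visit O; enqueue D → queue [P, C, E, J, N, D]
Visit P; enqueue F, L, M → queue [C, E, J, N, D, F, L, M]
Visit C; enqueue A → queue [E, J, N, D, F, L, M, A]
Visit E → queue [J, N, D, F, L, M, A]
Visit J; enqueue B, I → queue [N, D, F, L, M, A, B, I]
Visit N → queue [D, F, L, M, A, B, I]
Visit D → queue [F, L, M, A, B, I]
Visit F → queue [L, M, A, B, I]
Visit L; enqueue Q → queue [M, A, B, I, Q]
Visit M → queue [A, B, I, Q]
Visit A → queue [B, I, Q]
Visit B → queue [I, Q]
Visit I → queue [Q]
Visit Q → queue []

G → H → K → O → P → C → E → J → N → D → F → L → M → A → B → I → Q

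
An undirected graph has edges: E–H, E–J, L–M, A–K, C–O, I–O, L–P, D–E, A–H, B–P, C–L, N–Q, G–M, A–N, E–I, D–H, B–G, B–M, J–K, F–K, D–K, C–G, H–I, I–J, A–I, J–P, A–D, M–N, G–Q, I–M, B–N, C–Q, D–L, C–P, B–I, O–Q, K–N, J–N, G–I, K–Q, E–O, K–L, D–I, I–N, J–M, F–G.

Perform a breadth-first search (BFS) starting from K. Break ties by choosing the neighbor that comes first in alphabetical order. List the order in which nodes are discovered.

Visit K; enqueue A, D, F, J, L, N, Q → queue [A, D, F, J, L, N, Q]
Visit A; enqueue H, I → queue [D, F, J, L, N, Q, H, I]
Visit D; enqueue E → queue [F, J, L, N, Q, H, I, E]
Visit F; enqueue G → queue [J, L, N, Q, H, I, E, G]
Visit J; enqueue M, P → queue [L, N, Q, H, I, E, G, M, P]
Visit L; enqueue C → queue [N, Q, H, I, E, G, M, P, C]
Visit N; enqueue B → queue [Q, H, I, E, G, M, P, C, B]
Visit Q; enqueue O → queue [H, I, E, G, M, P, C, B, O]
Visit H → queue [I, E, G, M, P, C, B, O]
Visit I → queue [E, G, M, P, C, B, O]
Visit E → queue [G, M, P, C, B, O]
Visit G → queue [M, P, C, B, O]
Visit M → queue [P, C, B, O]
Visit P → queue [C, B, O]
Visit C → queue [B, O]
Visit B → queue [O]
Visit O → queue []

K A D F J L N Q H I E G M P C B O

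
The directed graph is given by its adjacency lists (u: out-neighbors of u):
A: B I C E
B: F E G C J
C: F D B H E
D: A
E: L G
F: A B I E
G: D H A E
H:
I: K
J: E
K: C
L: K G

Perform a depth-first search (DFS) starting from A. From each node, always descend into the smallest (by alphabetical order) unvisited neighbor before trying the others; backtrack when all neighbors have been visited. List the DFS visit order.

Visit A
A → B
B → C
C → D
C → E
E → G
G → H
E → L
L → K
C → F
F → I
B → J

A, B, C, D, E, G, H, L, K, F, I, J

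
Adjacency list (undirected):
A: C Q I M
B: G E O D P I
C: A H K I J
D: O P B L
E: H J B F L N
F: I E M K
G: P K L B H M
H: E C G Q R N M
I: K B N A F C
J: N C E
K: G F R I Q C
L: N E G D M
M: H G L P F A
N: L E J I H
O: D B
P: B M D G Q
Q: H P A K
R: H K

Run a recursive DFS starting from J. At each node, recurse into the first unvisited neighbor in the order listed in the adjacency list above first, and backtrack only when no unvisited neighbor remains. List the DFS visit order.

Visit J
J → N
N → L
L → E
E → H
H → C
C → A
A → Q
Q → P
P → B
B → G
G → K
K → F
F → I
F → M
K → R
B → O
O → D

J, N, L, E, H, C, A, Q, P, B, G, K, F, I, M, R, O, D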